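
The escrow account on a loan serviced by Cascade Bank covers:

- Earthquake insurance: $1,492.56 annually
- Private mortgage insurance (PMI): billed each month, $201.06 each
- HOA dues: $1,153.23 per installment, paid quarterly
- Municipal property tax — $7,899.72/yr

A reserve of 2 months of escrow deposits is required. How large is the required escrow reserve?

Earthquake insurance: $1,492.56/yr
Private mortgage insurance (PMI): $201.06 × 12 = $2,412.72/yr
HOA dues: $1,153.23 × 4 = $4,612.92/yr
Municipal property tax: $7,899.72/yr
Total per year = $16,417.92
Per month = $16,417.92 ÷ 12 = $1,368.16
Reserve = 2 × $1,368.16 = $2,736.32

$2,736.32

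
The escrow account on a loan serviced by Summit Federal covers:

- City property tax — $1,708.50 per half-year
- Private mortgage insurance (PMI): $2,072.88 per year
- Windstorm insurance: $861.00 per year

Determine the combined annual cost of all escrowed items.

City property tax — $1,708.50 × 2 = $3,417.00
Private mortgage insurance (PMI) — $2,072.88
Windstorm insurance — $861.00
Yearly total = $3,417.00 + $2,072.88 + $861.00 = $6,350.88

$6,350.88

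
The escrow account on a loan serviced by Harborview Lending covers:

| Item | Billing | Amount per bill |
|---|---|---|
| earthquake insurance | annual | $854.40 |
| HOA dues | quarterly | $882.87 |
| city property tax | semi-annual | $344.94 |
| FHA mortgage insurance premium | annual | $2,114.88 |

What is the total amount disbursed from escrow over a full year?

$7,190.64

Earthquake insurance: $854.40/yr
HOA dues: $882.87 × 4 = $3,531.48/yr
City property tax: $344.94 × 2 = $689.88/yr
FHA mortgage insurance premium: $2,114.88/yr
Annual escrow total = $854.40 + $3,531.48 + $689.88 + $2,114.88 = $7,190.64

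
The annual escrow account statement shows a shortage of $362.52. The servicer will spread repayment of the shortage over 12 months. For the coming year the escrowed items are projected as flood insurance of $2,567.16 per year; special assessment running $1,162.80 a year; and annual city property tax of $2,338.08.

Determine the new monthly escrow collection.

Flood insurance — $2,567.16/yr
Special assessment — $1,162.80/yr
City property tax — $2,338.08/yr
Combined annual = $2,567.16 + $1,162.80 + $2,338.08 = $6,068.04
Monthly = $6,068.04 ÷ 12 = $505.67
Monthly shortage recovery: $362.52 / 12 = $30.21
New monthly escrow = $505.67 + $30.21 = $535.88

$535.88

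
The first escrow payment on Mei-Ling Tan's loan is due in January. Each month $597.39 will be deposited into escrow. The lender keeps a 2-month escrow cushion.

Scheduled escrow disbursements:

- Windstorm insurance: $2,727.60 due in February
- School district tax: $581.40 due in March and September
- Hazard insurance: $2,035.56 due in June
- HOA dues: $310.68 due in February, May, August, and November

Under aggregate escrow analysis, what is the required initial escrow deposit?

Cushion = 2 × $597.39 = $1,194.78
Trial balance (start $0, +$597.39 each month, − disbursements):
  Jan: +$597.39 → $597.39
  Feb: +$597.39 − $3,038.28 → -$1,843.50
  Mar: +$597.39 − $581.40 → -$1,827.51
  Apr: +$597.39 → -$1,230.12
  May: +$597.39 − $310.68 → -$943.41
  Jun: +$597.39 − $2,035.56 → -$2,381.58
  Jul: +$597.39 → -$1,784.19
  Aug: +$597.39 − $310.68 → -$1,497.48
  Sep: +$597.39 − $581.40 → -$1,481.49
  Oct: +$597.39 → -$884.10
  Nov: +$597.39 − $310.68 → -$597.39
  Dec: +$597.39 → $0.00
Lowest trial balance = -$2,381.58 (Jun)
Initial deposit = cushion − low point = $1,194.78 − (-$2,381.58) = $3,576.36

$3,576.36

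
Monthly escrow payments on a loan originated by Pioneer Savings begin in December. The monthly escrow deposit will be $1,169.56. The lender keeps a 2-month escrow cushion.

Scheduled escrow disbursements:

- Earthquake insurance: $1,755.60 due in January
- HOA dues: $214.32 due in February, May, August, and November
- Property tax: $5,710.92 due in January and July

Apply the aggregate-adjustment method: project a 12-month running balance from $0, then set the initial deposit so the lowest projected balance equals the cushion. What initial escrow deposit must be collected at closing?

$7,466.52

Cushion = 2 × $1,169.56 = $2,339.12
Trial balance (start $0, +$1,169.56 each month, − disbursements):
  Dec: +$1,169.56 → $1,169.56
  Jan: +$1,169.56 − $7,466.52 → -$5,127.40
  Feb: +$1,169.56 − $214.32 → -$4,172.16
  Mar: +$1,169.56 → -$3,002.60
  Apr: +$1,169.56 → -$1,833.04
  May: +$1,169.56 − $214.32 → -$877.80
  Jun: +$1,169.56 → $291.76
  Jul: +$1,169.56 − $5,710.92 → -$4,249.60
  Aug: +$1,169.56 − $214.32 → -$3,294.36
  Sep: +$1,169.56 → -$2,124.80
  Oct: +$1,169.56 → -$955.24
  Nov: +$1,169.56 − $214.32 → $0.00
Lowest trial balance = -$5,127.40 (Jan)
Initial deposit = cushion − low point = $2,339.12 − (-$5,127.40) = $7,466.52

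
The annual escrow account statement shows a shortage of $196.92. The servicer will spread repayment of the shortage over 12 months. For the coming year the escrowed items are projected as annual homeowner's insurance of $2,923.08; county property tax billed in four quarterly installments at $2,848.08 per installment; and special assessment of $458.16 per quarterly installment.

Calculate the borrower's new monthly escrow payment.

Homeowner's insurance: $2,923.08 annually
County property tax: $2,848.08 × 4 = $11,392.32 annually
Special assessment: $458.16 × 4 = $1,832.64 annually
Total per year = $16,148.04
Monthly = $16,148.04 ÷ 12 = $1,345.67
Monthly shortage recovery: $196.92 ÷ 12 = $16.41
New monthly escrow = $1,345.67 + $16.41 = $1,362.08

$1,362.08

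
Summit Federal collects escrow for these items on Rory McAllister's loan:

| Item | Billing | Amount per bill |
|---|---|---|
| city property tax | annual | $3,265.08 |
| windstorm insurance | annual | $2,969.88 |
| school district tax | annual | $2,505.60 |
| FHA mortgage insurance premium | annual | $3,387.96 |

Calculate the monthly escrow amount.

City property tax — $3,265.08
Windstorm insurance — $2,969.88
School district tax — $2,505.60
FHA mortgage insurance premium — $3,387.96
Total annual escrow = $3,265.08 + $2,969.88 + $2,505.60 + $3,387.96 = $12,128.52
Monthly = $12,128.52 ÷ 12 = $1,010.71

$1,010.71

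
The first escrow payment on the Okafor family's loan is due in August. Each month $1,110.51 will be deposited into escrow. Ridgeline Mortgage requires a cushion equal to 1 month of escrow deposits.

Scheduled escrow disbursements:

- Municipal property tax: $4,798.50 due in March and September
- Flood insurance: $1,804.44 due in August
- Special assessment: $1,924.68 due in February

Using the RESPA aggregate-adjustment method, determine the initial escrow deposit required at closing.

Cushion = 1 × $1,110.51 = $1,110.51
Trial balance (start $0, +$1,110.51 each month, − disbursements):
  Aug: +$1,110.51 − $1,804.44 → -$693.93
  Sep: +$1,110.51 − $4,798.50 → -$4,381.92
  Oct: +$1,110.51 → -$3,271.41
  Nov: +$1,110.51 → -$2,160.90
  Dec: +$1,110.51 → -$1,050.39
  Jan: +$1,110.51 → $60.12
  Feb: +$1,110.51 − $1,924.68 → -$754.05
  Mar: +$1,110.51 − $4,798.50 → -$4,442.04
  Apr: +$1,110.51 → -$3,331.53
  May: +$1,110.51 → -$2,221.02
  Jun: +$1,110.51 → -$1,110.51
  Jul: +$1,110.51 → $0.00
Lowest trial balance = -$4,442.04 (Mar)
Initial deposit = cushion − low point = $1,110.51 − (-$4,442.04) = $5,552.55

$5,552.55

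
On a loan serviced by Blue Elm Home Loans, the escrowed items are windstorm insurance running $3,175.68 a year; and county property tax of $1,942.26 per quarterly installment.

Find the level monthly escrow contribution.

$912.06

Windstorm insurance = $3,175.68 annually
County property tax = $1,942.26 × 4 = $7,769.04 annually
Total annual escrow = $3,175.68 + $7,769.04 = $10,944.72
Monthly escrow = $10,944.72 / 12 = $912.06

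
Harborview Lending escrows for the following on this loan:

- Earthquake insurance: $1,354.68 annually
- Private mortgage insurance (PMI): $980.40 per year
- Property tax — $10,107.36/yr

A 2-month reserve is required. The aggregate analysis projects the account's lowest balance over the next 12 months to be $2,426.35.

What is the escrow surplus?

$352.61

Earthquake insurance = $1,354.68
Private mortgage insurance (PMI) = $980.40
Property tax = $10,107.36
Yearly total = $12,442.44
Base monthly escrow = $12,442.44 / 12 = $1,036.87
Required cushion = 2 × $1,036.87 = $2,073.74
Surplus = $2,426.35 − $2,073.74 = $352.61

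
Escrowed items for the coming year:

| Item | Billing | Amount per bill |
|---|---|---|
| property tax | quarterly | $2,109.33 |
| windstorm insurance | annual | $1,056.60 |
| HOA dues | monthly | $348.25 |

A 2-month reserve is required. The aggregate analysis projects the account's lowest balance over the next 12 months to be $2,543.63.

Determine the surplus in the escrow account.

$264.81

Property tax = $2,109.33 × 4 = $8,437.32
Windstorm insurance = $1,056.60
HOA dues = $348.25 × 12 = $4,179.00
Total per year = $8,437.32 + $1,056.60 + $4,179.00 = $13,672.92
Base monthly escrow = $13,672.92 ÷ 12 = $1,139.41
Required reserve = 2 × $1,139.41 = $2,278.82
Surplus = $2,543.63 − $2,278.82 = $264.81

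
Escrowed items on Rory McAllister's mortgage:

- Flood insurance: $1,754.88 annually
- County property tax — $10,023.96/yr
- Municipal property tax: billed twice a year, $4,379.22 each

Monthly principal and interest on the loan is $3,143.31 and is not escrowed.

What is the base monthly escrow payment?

Flood insurance = $1,754.88 per year
County property tax = $10,023.96 per year
Municipal property tax = $4,379.22 × 2 = $8,758.44 per year
Combined annual = $20,537.28
Monthly escrow = $20,537.28 ÷ 12 = $1,711.44

$1,711.44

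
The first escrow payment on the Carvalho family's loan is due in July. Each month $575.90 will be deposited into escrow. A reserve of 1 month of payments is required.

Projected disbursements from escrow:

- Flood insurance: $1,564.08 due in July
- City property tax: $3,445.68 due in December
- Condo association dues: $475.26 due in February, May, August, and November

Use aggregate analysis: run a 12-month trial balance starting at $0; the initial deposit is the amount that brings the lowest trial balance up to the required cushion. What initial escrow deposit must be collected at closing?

Cushion = 1 × $575.90 = $575.90
Trial balance (start $0, +$575.90 each month, − disbursements):
  Jul: +$575.90 − $1,564.08 → -$988.18
  Aug: +$575.90 − $475.26 → -$887.54
  Sep: +$575.90 → -$311.64
  Oct: +$575.90 → $264.26
  Nov: +$575.90 − $475.26 → $364.90
  Dec: +$575.90 − $3,445.68 → -$2,504.88
  Jan: +$575.90 → -$1,928.98
  Feb: +$575.90 − $475.26 → -$1,828.34
  Mar: +$575.90 → -$1,252.44
  Apr: +$575.90 → -$676.54
  May: +$575.90 − $475.26 → -$575.90
  Jun: +$575.90 → $0.00
Lowest trial balance = -$2,504.88 (Dec)
Initial deposit = cushion − low point = $575.90 − (-$2,504.88) = $3,080.78

$3,080.78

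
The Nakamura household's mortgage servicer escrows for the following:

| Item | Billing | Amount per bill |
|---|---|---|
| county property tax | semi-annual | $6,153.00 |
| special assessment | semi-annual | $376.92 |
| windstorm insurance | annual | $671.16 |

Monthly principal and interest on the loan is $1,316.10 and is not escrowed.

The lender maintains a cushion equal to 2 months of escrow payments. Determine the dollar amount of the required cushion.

County property tax = $6,153.00 × 2 = $12,306.00/yr
Special assessment = $376.92 × 2 = $753.84/yr
Windstorm insurance = $671.16/yr
Total annual escrow = $13,731.00
Monthly escrow = $13,731.00 ÷ 12 = $1,144.25
Reserve = 2 × $1,144.25 = $2,288.50

$2,288.50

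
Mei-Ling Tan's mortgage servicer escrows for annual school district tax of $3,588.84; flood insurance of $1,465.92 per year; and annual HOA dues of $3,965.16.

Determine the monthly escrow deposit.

School district tax — $3,588.84 annually
Flood insurance — $1,465.92 annually
HOA dues — $3,965.16 annually
Annual escrow total = $3,588.84 + $1,465.92 + $3,965.16 = $9,019.92
Per month = $9,019.92 / 12 = $751.66

$751.66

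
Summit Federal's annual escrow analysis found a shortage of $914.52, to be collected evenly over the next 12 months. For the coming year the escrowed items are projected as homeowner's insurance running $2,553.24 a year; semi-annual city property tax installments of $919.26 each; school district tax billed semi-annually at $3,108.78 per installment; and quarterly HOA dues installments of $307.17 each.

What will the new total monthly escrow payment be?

Homeowner's insurance — $2,553.24 annually
City property tax — $919.26 × 2 = $1,838.52 annually
School district tax — $3,108.78 × 2 = $6,217.56 annually
HOA dues — $307.17 × 4 = $1,228.68 annually
Total annual escrow = $11,838.00
Base monthly escrow = $11,838.00 ÷ 12 = $986.50
Shortage per month = $914.52 ÷ 12 = $76.21
New monthly escrow = $986.50 + $76.21 = $1,062.71

$1,062.71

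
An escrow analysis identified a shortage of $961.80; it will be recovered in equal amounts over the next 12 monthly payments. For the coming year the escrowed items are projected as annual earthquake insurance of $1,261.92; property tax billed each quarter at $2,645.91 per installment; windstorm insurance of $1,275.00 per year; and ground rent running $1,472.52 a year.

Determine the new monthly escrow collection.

Earthquake insurance = $1,261.92 annually
Property tax = $2,645.91 × 4 = $10,583.64 annually
Windstorm insurance = $1,275.00 annually
Ground rent = $1,472.52 annually
Yearly total = $1,261.92 + $10,583.64 + $1,275.00 + $1,472.52 = $14,593.08
Monthly escrow = $14,593.08 ÷ 12 = $1,216.09
Monthly shortage recovery: $961.80 / 12 = $80.15
Adjusted monthly = $1,216.09 + $80.15 = $1,296.24

$1,296.24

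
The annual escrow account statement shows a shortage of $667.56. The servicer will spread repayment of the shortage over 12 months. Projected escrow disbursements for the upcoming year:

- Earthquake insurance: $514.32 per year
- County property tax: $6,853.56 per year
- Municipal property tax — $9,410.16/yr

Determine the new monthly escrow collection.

$1,453.80

Earthquake insurance — $514.32/yr
County property tax — $6,853.56/yr
Municipal property tax — $9,410.16/yr
Total annual escrow = $514.32 + $6,853.56 + $9,410.16 = $16,778.04
Per month = $16,778.04 ÷ 12 = $1,398.17
Shortage spread = $667.56 ÷ 12 = $55.63/mo
New monthly escrow = $1,398.17 + $55.63 = $1,453.80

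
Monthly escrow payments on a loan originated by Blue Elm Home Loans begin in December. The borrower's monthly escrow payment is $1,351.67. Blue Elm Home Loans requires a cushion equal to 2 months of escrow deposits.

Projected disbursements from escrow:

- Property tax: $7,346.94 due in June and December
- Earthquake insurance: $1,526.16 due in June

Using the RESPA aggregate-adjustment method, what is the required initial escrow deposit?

$9,461.69

Cushion = 2 × $1,351.67 = $2,703.34
Trial balance (start $0, +$1,351.67 each month, − disbursements):
  Dec: +$1,351.67 − $7,346.94 → -$5,995.27
  Jan: +$1,351.67 → -$4,643.60
  Feb: +$1,351.67 → -$3,291.93
  Mar: +$1,351.67 → -$1,940.26
  Apr: +$1,351.67 → -$588.59
  May: +$1,351.67 → $763.08
  Jun: +$1,351.67 − $8,873.10 → -$6,758.35
  Jul: +$1,351.67 → -$5,406.68
  Aug: +$1,351.67 → -$4,055.01
  Sep: +$1,351.67 → -$2,703.34
  Oct: +$1,351.67 → -$1,351.67
  Nov: +$1,351.67 → $0.00
Lowest trial balance = -$6,758.35 (Jun)
Initial deposit = cushion − low point = $2,703.34 − (-$6,758.35) = $9,461.69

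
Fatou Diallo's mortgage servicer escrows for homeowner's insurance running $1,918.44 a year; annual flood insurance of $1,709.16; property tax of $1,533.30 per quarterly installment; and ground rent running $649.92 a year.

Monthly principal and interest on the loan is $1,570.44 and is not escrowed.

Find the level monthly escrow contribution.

Homeowner's insurance: $1,918.44
Flood insurance: $1,709.16
Property tax: $1,533.30 × 4 = $6,133.20
Ground rent: $649.92
Annual escrow total = $10,410.72
Base monthly escrow = $10,410.72 ÷ 12 = $867.56

$867.56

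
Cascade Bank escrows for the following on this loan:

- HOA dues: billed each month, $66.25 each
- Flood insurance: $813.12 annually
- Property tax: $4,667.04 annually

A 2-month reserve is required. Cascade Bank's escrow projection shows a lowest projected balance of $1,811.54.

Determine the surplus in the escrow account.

$765.68

HOA dues — $66.25 × 12 = $795.00
Flood insurance — $813.12
Property tax — $4,667.04
Total per year = $6,275.16
Base monthly escrow = $6,275.16 ÷ 12 = $522.93
Cushion = 2 × $522.93 = $1,045.86
Surplus = $1,811.54 − $1,045.86 = $765.68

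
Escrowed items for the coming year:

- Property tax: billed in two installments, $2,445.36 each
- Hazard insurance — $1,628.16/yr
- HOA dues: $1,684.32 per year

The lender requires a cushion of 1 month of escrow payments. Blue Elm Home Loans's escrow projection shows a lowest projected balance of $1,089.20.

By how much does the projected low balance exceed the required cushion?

Property tax: $2,445.36 × 2 = $4,890.72/yr
Hazard insurance: $1,628.16/yr
HOA dues: $1,684.32/yr
Annual escrow total = $8,203.20
Base monthly escrow = $8,203.20 ÷ 12 = $683.60
Required reserve = 1 × $683.60 = $683.60
Surplus = $1,089.20 − $683.60 = $405.60

$405.60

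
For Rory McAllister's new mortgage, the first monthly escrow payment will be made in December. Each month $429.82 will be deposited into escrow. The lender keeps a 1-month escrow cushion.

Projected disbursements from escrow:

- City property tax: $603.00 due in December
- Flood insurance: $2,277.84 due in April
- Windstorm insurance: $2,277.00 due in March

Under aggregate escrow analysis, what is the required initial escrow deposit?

Cushion = 1 × $429.82 = $429.82
Trial balance (start $0, +$429.82 each month, − disbursements):
  Dec: +$429.82 − $603.00 → -$173.18
  Jan: +$429.82 → $256.64
  Feb: +$429.82 → $686.46
  Mar: +$429.82 − $2,277.00 → -$1,160.72
  Apr: +$429.82 − $2,277.84 → -$3,008.74
  May: +$429.82 → -$2,578.92
  Jun: +$429.82 → -$2,149.10
  Jul: +$429.82 → -$1,719.28
  Aug: +$429.82 → -$1,289.46
  Sep: +$429.82 → -$859.64
  Oct: +$429.82 → -$429.82
  Nov: +$429.82 → $0.00
Lowest trial balance = -$3,008.74 (Apr)
Initial deposit = cushion − low point = $429.82 − (-$3,008.74) = $3,438.56

$3,438.56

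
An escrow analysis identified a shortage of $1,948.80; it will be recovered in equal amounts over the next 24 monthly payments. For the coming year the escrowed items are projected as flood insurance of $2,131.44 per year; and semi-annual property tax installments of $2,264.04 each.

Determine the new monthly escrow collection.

Flood insurance — $2,131.44
Property tax — $2,264.04 × 2 = $4,528.08
Combined annual = $6,659.52
Per month = $6,659.52 ÷ 12 = $554.96
Shortage spread = $1,948.80 ÷ 24 = $81.20/mo
New monthly escrow = $554.96 + $81.20 = $636.16

$636.16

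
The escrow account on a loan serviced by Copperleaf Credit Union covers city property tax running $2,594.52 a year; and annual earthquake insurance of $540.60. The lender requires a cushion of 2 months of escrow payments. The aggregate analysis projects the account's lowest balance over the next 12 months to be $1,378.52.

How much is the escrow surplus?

$856.00

City property tax: $2,594.52
Earthquake insurance: $540.60
Combined annual = $3,135.12
Monthly escrow = $3,135.12 ÷ 12 = $261.26
Required reserve = 2 × $261.26 = $522.52
Excess over cushion: $1,378.52 − $522.52 = $856.00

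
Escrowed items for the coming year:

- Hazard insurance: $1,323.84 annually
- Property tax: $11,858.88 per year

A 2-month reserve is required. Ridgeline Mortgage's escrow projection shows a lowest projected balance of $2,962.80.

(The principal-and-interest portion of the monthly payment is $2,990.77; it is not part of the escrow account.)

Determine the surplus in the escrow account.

$765.68

Hazard insurance = $1,323.84 per year
Property tax = $11,858.88 per year
Combined annual = $13,182.72
Per month = $13,182.72 / 12 = $1,098.56
Required reserve = 2 × $1,098.56 = $2,197.12
Excess over cushion: $2,962.80 − $2,197.12 = $765.68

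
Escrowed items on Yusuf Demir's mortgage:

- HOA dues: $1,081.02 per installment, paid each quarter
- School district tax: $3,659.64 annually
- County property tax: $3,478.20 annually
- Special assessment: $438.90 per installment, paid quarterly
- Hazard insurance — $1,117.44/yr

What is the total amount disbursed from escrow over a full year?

HOA dues: $1,081.02 × 4 = $4,324.08 per year
School district tax: $3,659.64 per year
County property tax: $3,478.20 per year
Special assessment: $438.90 × 4 = $1,755.60 per year
Hazard insurance: $1,117.44 per year
Total per year = $4,324.08 + $3,659.64 + $3,478.20 + $1,755.60 + $1,117.44 = $14,334.96

$14,334.96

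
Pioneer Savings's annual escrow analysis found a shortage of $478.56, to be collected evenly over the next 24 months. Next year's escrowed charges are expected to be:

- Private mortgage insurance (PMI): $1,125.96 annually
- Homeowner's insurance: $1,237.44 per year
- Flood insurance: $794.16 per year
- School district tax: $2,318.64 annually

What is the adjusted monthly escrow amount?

$476.29

Private mortgage insurance (PMI) = $1,125.96 annually
Homeowner's insurance = $1,237.44 annually
Flood insurance = $794.16 annually
School district tax = $2,318.64 annually
Combined annual = $1,125.96 + $1,237.44 + $794.16 + $2,318.64 = $5,476.20
Monthly = $5,476.20 / 12 = $456.35
Monthly shortage recovery: $478.56 / 24 = $19.94
Adjusted monthly = $456.35 + $19.94 = $476.29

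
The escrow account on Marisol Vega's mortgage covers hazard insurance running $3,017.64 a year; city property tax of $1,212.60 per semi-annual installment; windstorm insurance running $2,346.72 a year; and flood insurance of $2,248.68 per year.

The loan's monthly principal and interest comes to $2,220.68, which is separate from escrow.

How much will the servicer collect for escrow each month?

Hazard insurance — $3,017.64/yr
City property tax — $1,212.60 × 2 = $2,425.20/yr
Windstorm insurance — $2,346.72/yr
Flood insurance — $2,248.68/yr
Annual escrow total = $3,017.64 + $2,425.20 + $2,346.72 + $2,248.68 = $10,038.24
Monthly escrow = $10,038.24 ÷ 12 = $836.52

$836.52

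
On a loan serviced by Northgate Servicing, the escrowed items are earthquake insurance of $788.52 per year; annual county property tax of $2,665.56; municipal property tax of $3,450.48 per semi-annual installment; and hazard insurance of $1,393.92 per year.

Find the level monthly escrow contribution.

$979.08

Earthquake insurance: $788.52 annually
County property tax: $2,665.56 annually
Municipal property tax: $3,450.48 × 2 = $6,900.96 annually
Hazard insurance: $1,393.92 annually
Total annual escrow = $788.52 + $2,665.56 + $6,900.96 + $1,393.92 = $11,748.96
Per month = $11,748.96 ÷ 12 = $979.08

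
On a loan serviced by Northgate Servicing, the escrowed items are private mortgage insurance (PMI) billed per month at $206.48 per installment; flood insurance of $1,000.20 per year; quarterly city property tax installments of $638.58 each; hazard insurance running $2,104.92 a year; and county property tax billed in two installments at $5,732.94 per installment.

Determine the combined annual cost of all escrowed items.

$19,603.08

Private mortgage insurance (PMI) — $206.48 × 12 = $2,477.76 per year
Flood insurance — $1,000.20 per year
City property tax — $638.58 × 4 = $2,554.32 per year
Hazard insurance — $2,104.92 per year
County property tax — $5,732.94 × 2 = $11,465.88 per year
Combined annual = $2,477.76 + $1,000.20 + $2,554.32 + $2,104.92 + $11,465.88 = $19,603.08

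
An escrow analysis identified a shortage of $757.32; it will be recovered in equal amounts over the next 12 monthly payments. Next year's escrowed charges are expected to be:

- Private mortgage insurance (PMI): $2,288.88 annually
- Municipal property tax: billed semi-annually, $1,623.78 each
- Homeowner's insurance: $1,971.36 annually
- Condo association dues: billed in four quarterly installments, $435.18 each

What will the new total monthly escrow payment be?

Private mortgage insurance (PMI) = $2,288.88/yr
Municipal property tax = $1,623.78 × 2 = $3,247.56/yr
Homeowner's insurance = $1,971.36/yr
Condo association dues = $435.18 × 4 = $1,740.72/yr
Yearly total = $2,288.88 + $3,247.56 + $1,971.36 + $1,740.72 = $9,248.52
Per month = $9,248.52 / 12 = $770.71
Shortage spread = $757.32 / 12 = $63.11/mo
New monthly escrow = $770.71 + $63.11 = $833.82

$833.82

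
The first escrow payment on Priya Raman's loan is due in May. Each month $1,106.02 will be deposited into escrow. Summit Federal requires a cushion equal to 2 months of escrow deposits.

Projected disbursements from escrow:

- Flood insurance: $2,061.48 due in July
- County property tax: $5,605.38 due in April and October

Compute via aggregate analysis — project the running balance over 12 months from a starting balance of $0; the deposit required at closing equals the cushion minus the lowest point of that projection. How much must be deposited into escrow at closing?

$3,242.78

Cushion = 2 × $1,106.02 = $2,212.04
Trial balance (start $0, +$1,106.02 each month, − disbursements):
  May: +$1,106.02 → $1,106.02
  Jun: +$1,106.02 → $2,212.04
  Jul: +$1,106.02 − $2,061.48 → $1,256.58
  Aug: +$1,106.02 → $2,362.60
  Sep: +$1,106.02 → $3,468.62
  Oct: +$1,106.02 − $5,605.38 → -$1,030.74
  Nov: +$1,106.02 → $75.28
  Dec: +$1,106.02 → $1,181.30
  Jan: +$1,106.02 → $2,287.32
  Feb: +$1,106.02 → $3,393.34
  Mar: +$1,106.02 → $4,499.36
  Apr: +$1,106.02 − $5,605.38 → $0.00
Lowest trial balance = -$1,030.74 (Oct)
Initial deposit = cushion − low point = $2,212.04 − (-$1,030.74) = $3,242.78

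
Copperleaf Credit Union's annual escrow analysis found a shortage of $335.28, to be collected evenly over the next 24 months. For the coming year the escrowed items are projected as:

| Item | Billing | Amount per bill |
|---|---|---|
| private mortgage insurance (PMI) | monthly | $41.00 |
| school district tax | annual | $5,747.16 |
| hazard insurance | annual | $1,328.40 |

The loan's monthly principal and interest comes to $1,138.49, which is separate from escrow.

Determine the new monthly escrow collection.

$644.60

Private mortgage insurance (PMI) — $41.00 × 12 = $492.00
School district tax — $5,747.16
Hazard insurance — $1,328.40
Annual escrow total = $492.00 + $5,747.16 + $1,328.40 = $7,567.56
Base monthly escrow = $7,567.56 / 12 = $630.63
Monthly shortage recovery: $335.28 ÷ 24 = $13.97
New monthly escrow = $630.63 + $13.97 = $644.60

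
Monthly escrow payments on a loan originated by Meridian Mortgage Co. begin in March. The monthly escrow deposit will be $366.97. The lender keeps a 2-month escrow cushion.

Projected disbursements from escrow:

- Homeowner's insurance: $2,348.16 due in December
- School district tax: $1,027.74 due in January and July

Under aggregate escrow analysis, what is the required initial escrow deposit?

$1,100.91

Cushion = 2 × $366.97 = $733.94
Trial balance (start $0, +$366.97 each month, − disbursements):
  Mar: +$366.97 → $366.97
  Apr: +$366.97 → $733.94
  May: +$366.97 → $1,100.91
  Jun: +$366.97 → $1,467.88
  Jul: +$366.97 − $1,027.74 → $807.11
  Aug: +$366.97 → $1,174.08
  Sep: +$366.97 → $1,541.05
  Oct: +$366.97 → $1,908.02
  Nov: +$366.97 → $2,274.99
  Dec: +$366.97 − $2,348.16 → $293.80
  Jan: +$366.97 − $1,027.74 → -$366.97
  Feb: +$366.97 → $0.00
Lowest trial balance = -$366.97 (Jan)
Initial deposit = cushion − low point = $733.94 − (-$366.97) = $1,100.91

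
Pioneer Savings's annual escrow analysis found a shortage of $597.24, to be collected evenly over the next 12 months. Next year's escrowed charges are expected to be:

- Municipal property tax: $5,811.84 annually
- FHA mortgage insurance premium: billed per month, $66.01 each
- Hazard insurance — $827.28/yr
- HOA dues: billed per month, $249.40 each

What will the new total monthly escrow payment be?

$918.44

Municipal property tax: $5,811.84 annually
FHA mortgage insurance premium: $66.01 × 12 = $792.12 annually
Hazard insurance: $827.28 annually
HOA dues: $249.40 × 12 = $2,992.80 annually
Total per year = $5,811.84 + $792.12 + $827.28 + $2,992.80 = $10,424.04
Base monthly escrow = $10,424.04 ÷ 12 = $868.67
Monthly shortage recovery: $597.24 / 12 = $49.77
Adjusted monthly = $868.67 + $49.77 = $918.44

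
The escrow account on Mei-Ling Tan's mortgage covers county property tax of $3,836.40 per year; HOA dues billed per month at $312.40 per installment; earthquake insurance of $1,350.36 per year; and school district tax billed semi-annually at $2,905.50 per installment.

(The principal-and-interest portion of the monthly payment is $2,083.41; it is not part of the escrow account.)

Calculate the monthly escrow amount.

County property tax: $3,836.40
HOA dues: $312.40 × 12 = $3,748.80
Earthquake insurance: $1,350.36
School district tax: $2,905.50 × 2 = $5,811.00
Combined annual = $14,746.56
Base monthly escrow = $14,746.56 / 12 = $1,228.88

$1,228.88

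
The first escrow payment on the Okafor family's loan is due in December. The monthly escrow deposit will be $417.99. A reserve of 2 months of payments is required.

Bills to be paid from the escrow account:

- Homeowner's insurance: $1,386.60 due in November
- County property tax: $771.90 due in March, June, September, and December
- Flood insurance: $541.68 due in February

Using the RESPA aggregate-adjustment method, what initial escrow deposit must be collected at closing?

Cushion = 2 × $417.99 = $835.98
Trial balance (start $0, +$417.99 each month, − disbursements):
  Dec: +$417.99 − $771.90 → -$353.91
  Jan: +$417.99 → $64.08
  Feb: +$417.99 − $541.68 → -$59.61
  Mar: +$417.99 − $771.90 → -$413.52
  Apr: +$417.99 → $4.47
  May: +$417.99 → $422.46
  Jun: +$417.99 − $771.90 → $68.55
  Jul: +$417.99 → $486.54
  Aug: +$417.99 → $904.53
  Sep: +$417.99 − $771.90 → $550.62
  Oct: +$417.99 → $968.61
  Nov: +$417.99 − $1,386.60 → $0.00
Lowest trial balance = -$413.52 (Mar)
Initial deposit = cushion − low point = $835.98 − (-$413.52) = $1,249.50

$1,249.50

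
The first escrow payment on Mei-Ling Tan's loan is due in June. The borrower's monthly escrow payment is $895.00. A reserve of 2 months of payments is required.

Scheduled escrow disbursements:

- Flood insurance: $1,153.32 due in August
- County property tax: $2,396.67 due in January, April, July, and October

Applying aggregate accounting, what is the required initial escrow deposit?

$3,261.66

Cushion = 2 × $895.00 = $1,790.00
Trial balance (start $0, +$895.00 each month, − disbursements):
  Jun: +$895.00 → $895.00
  Jul: +$895.00 − $2,396.67 → -$606.67
  Aug: +$895.00 − $1,153.32 → -$864.99
  Sep: +$895.00 → $30.01
  Oct: +$895.00 − $2,396.67 → -$1,471.66
  Nov: +$895.00 → -$576.66
  Dec: +$895.00 → $318.34
  Jan: +$895.00 − $2,396.67 → -$1,183.33
  Feb: +$895.00 → -$288.33
  Mar: +$895.00 → $606.67
  Apr: +$895.00 − $2,396.67 → -$895.00
  May: +$895.00 → $0.00
Lowest trial balance = -$1,471.66 (Oct)
Initial deposit = cushion − low point = $1,790.00 − (-$1,471.66) = $3,261.66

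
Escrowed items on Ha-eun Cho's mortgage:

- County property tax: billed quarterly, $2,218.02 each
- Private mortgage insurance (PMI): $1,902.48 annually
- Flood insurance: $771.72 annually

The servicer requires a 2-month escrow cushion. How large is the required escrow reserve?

County property tax — $2,218.02 × 4 = $8,872.08 per year
Private mortgage insurance (PMI) — $1,902.48 per year
Flood insurance — $771.72 per year
Annual escrow total = $11,546.28
Monthly = $11,546.28 ÷ 12 = $962.19
Required cushion = 2 × $962.19 = $1,924.38

$1,924.38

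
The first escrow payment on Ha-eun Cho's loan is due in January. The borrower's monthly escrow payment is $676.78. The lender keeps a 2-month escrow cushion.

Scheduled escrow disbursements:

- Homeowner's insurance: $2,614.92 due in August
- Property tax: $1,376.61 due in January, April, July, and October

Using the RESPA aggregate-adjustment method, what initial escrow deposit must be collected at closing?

Cushion = 2 × $676.78 = $1,353.56
Trial balance (start $0, +$676.78 each month, − disbursements):
  Jan: +$676.78 − $1,376.61 → -$699.83
  Feb: +$676.78 → -$23.05
  Mar: +$676.78 → $653.73
  Apr: +$676.78 − $1,376.61 → -$46.10
  May: +$676.78 → $630.68
  Jun: +$676.78 → $1,307.46
  Jul: +$676.78 − $1,376.61 → $607.63
  Aug: +$676.78 − $2,614.92 → -$1,330.51
  Sep: +$676.78 → -$653.73
  Oct: +$676.78 − $1,376.61 → -$1,353.56
  Nov: +$676.78 → -$676.78
  Dec: +$676.78 → $0.00
Lowest trial balance = -$1,353.56 (Oct)
Initial deposit = cushion − low point = $1,353.56 − (-$1,353.56) = $2,707.12

$2,707.12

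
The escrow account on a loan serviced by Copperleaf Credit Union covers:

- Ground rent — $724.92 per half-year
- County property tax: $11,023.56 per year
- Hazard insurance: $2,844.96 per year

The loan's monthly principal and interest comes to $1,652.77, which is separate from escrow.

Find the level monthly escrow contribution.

Ground rent = $724.92 × 2 = $1,449.84 annually
County property tax = $11,023.56 annually
Hazard insurance = $2,844.96 annually
Combined annual = $1,449.84 + $11,023.56 + $2,844.96 = $15,318.36
Per month = $15,318.36 / 12 = $1,276.53

$1,276.53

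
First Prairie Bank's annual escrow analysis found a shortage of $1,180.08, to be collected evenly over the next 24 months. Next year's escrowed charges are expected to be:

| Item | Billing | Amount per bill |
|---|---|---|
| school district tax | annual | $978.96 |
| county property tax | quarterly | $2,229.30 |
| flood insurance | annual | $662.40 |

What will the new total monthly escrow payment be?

$929.05

School district tax — $978.96/yr
County property tax — $2,229.30 × 4 = $8,917.20/yr
Flood insurance — $662.40/yr
Annual escrow total = $978.96 + $8,917.20 + $662.40 = $10,558.56
Base monthly escrow = $10,558.56 / 12 = $879.88
Shortage spread = $1,180.08 ÷ 24 = $49.17/mo
Adjusted monthly = $879.88 + $49.17 = $929.05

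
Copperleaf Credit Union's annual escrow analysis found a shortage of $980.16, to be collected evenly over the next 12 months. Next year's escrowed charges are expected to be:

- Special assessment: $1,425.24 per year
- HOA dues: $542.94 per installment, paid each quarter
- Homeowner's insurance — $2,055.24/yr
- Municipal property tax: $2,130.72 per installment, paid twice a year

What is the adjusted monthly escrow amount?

Special assessment — $1,425.24
HOA dues — $542.94 × 4 = $2,171.76
Homeowner's insurance — $2,055.24
Municipal property tax — $2,130.72 × 2 = $4,261.44
Total per year = $9,913.68
Monthly = $9,913.68 ÷ 12 = $826.14
Monthly shortage recovery: $980.16 / 12 = $81.68
Adjusted monthly = $826.14 + $81.68 = $907.82

$907.82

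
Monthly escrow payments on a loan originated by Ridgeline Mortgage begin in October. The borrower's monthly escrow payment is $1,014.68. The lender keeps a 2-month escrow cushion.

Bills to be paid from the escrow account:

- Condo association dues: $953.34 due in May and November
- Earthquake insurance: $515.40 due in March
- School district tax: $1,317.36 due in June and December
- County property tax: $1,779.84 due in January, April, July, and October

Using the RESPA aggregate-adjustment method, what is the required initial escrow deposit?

Cushion = 2 × $1,014.68 = $2,029.36
Trial balance (start $0, +$1,014.68 each month, − disbursements):
  Oct: +$1,014.68 − $1,779.84 → -$765.16
  Nov: +$1,014.68 − $953.34 → -$703.82
  Dec: +$1,014.68 − $1,317.36 → -$1,006.50
  Jan: +$1,014.68 − $1,779.84 → -$1,771.66
  Feb: +$1,014.68 → -$756.98
  Mar: +$1,014.68 − $515.40 → -$257.70
  Apr: +$1,014.68 − $1,779.84 → -$1,022.86
  May: +$1,014.68 − $953.34 → -$961.52
  Jun: +$1,014.68 − $1,317.36 → -$1,264.20
  Jul: +$1,014.68 − $1,779.84 → -$2,029.36
  Aug: +$1,014.68 → -$1,014.68
  Sep: +$1,014.68 → $0.00
Lowest trial balance = -$2,029.36 (Jul)
Initial deposit = cushion − low point = $2,029.36 − (-$2,029.36) = $4,058.72

$4,058.72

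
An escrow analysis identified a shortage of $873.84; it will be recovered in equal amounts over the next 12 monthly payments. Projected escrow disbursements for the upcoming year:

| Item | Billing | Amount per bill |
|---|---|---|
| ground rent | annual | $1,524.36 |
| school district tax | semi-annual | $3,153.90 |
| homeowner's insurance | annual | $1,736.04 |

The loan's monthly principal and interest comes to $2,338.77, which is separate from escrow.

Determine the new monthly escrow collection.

Ground rent — $1,524.36/yr
School district tax — $3,153.90 × 2 = $6,307.80/yr
Homeowner's insurance — $1,736.04/yr
Yearly total = $1,524.36 + $6,307.80 + $1,736.04 = $9,568.20
Per month = $9,568.20 ÷ 12 = $797.35
Shortage spread = $873.84 / 12 = $72.82/mo
Adjusted monthly = $797.35 + $72.82 = $870.17

$870.17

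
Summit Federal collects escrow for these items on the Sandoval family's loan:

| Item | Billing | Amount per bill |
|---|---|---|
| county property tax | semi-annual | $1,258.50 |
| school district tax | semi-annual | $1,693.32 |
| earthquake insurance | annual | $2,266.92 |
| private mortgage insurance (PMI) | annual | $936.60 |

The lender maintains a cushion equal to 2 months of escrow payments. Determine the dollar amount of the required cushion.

$1,517.86

County property tax = $1,258.50 × 2 = $2,517.00
School district tax = $1,693.32 × 2 = $3,386.64
Earthquake insurance = $2,266.92
Private mortgage insurance (PMI) = $936.60
Total per year = $2,517.00 + $3,386.64 + $2,266.92 + $936.60 = $9,107.16
Base monthly escrow = $9,107.16 ÷ 12 = $758.93
Required cushion = 2 × $758.93 = $1,517.86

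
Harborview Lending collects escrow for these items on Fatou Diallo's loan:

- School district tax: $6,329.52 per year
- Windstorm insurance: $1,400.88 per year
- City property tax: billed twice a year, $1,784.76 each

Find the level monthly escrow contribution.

School district tax: $6,329.52/yr
Windstorm insurance: $1,400.88/yr
City property tax: $1,784.76 × 2 = $3,569.52/yr
Total annual escrow = $11,299.92
Monthly escrow = $11,299.92 ÷ 12 = $941.66

$941.66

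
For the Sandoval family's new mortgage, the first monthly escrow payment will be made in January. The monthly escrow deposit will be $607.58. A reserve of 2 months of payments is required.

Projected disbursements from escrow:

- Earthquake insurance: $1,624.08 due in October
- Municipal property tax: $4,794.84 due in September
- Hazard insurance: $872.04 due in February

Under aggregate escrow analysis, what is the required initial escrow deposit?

Cushion = 2 × $607.58 = $1,215.16
Trial balance (start $0, +$607.58 each month, − disbursements):
  Jan: +$607.58 → $607.58
  Feb: +$607.58 − $872.04 → $343.12
  Mar: +$607.58 → $950.70
  Apr: +$607.58 → $1,558.28
  May: +$607.58 → $2,165.86
  Jun: +$607.58 → $2,773.44
  Jul: +$607.58 → $3,381.02
  Aug: +$607.58 → $3,988.60
  Sep: +$607.58 − $4,794.84 → -$198.66
  Oct: +$607.58 − $1,624.08 → -$1,215.16
  Nov: +$607.58 → -$607.58
  Dec: +$607.58 → $0.00
Lowest trial balance = -$1,215.16 (Oct)
Initial deposit = cushion − low point = $1,215.16 − (-$1,215.16) = $2,430.32

$2,430.32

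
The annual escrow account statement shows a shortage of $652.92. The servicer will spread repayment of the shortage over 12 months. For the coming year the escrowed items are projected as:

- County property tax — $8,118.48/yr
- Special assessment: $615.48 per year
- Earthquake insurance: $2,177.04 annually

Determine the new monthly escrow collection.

$963.66

County property tax — $8,118.48 annually
Special assessment — $615.48 annually
Earthquake insurance — $2,177.04 annually
Annual escrow total = $8,118.48 + $615.48 + $2,177.04 = $10,911.00
Monthly escrow = $10,911.00 ÷ 12 = $909.25
Shortage per month = $652.92 ÷ 12 = $54.41
New monthly escrow = $909.25 + $54.41 = $963.66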